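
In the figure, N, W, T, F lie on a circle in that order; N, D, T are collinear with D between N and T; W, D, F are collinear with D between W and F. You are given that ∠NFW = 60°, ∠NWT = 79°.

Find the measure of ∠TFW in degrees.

1. ∠NTW = 60°  [same arc NW]
2. ∠TNW = 41°  [△NWT]
3. ∠TFW = 41°  [same arc WT]

∠TFW = 41°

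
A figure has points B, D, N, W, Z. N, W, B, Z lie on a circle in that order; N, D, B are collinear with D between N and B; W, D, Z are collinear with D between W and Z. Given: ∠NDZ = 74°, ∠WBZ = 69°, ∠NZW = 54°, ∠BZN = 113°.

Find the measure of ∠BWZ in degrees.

1. ∠BDW = 74°  [vertical angles at D]
2. ∠NBW = 54°  [same arc NW]
3. ∠BWZ = 52°  [△WDB]

∠BWZ = 52°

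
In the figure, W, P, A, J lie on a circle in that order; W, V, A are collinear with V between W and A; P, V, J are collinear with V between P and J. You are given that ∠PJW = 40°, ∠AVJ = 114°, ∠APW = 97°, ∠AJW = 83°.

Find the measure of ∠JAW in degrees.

1. ∠PAW = 40°  [same arc WP]
2. ∠PVW = 114°  [vertical angles at V]
3. ∠AWP = 43°  [△WPA]
4. ∠JPW = 23°  [△WVP]
5. ∠JAW = 23°  [same arc WJ]

∠JAW = 23°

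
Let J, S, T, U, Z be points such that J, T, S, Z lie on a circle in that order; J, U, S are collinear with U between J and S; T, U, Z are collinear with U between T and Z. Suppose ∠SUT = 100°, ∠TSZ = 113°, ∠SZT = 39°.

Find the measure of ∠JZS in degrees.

∠JZS = 91°

1. ∠JUZ = 100°  [vertical angles at U]
2. ∠STZ = 28°  [△TSZ]
3. ∠SUZ = 80°  [linear pair at U on JS]
4. ∠SJZ = 28°  [same arc SZ]
5. ∠JSZ = 61°  [△SUZ]
6. ∠JZS = 91°  [△JSZ]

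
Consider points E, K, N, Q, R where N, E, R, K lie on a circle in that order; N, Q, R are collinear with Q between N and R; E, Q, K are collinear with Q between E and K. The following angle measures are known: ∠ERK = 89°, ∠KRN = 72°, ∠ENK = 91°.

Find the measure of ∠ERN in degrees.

1. ∠KEN = 72°  [same arc NK]
2. ∠EKN = 17°  [△NEK]
3. ∠ERN = 17°  [same arc NE]

∠ERN = 17°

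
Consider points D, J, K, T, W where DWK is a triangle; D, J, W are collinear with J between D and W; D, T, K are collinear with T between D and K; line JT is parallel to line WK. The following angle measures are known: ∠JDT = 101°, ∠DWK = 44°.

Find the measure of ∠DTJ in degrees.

1. ∠KDW = 101°  [J on DW, T on DK]
2. ∠DKW = 35°  [△DWK]
3. ∠DTJ = 35°  [JT∥WK, corresponding at T]

∠DTJ = 35°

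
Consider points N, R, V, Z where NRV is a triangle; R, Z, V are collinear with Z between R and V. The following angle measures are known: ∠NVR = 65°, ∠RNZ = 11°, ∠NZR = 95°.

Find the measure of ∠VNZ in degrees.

∠VNZ = 30°

1. ∠NVZ = 65°  [Z on ray VR]
2. ∠NZV = 85°  [linear pair at Z on RV]
3. ∠VNZ = 30°  [△NZV]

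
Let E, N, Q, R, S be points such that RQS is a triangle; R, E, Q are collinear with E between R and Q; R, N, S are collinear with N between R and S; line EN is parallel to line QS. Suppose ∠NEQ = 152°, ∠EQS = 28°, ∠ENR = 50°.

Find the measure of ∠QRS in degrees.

1. ∠RQS = 28°  [E on ray QR]
2. ∠QSR = 50°  [EN∥QS, corresponding at N]
3. ∠QRS = 102°  [△RQS]

∠QRS = 102°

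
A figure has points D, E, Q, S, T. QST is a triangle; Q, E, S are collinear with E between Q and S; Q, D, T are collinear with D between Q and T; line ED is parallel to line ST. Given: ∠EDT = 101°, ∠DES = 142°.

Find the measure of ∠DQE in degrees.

∠DQE = 63°

1. ∠EDQ = 79°  [linear pair at D on QT]
2. ∠DEQ = 38°  [linear pair at E on QS]
3. ∠DQE = 63°  [△QED]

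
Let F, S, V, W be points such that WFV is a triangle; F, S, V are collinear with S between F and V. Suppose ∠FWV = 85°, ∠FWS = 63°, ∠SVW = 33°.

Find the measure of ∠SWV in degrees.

∠SWV = 22°

1. ∠FVW = 33°  [S on ray VF]
2. ∠VFW = 62°  [△WFV]
3. ∠SFW = 62°  [S on ray FV]
4. ∠FSW = 55°  [△WFS]
5. ∠VSW = 125°  [linear pair at S on FV]
6. ∠SWV = 22°  [△WSV]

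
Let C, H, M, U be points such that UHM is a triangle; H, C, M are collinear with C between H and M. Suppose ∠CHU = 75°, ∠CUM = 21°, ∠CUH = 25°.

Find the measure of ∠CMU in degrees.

1. ∠HCU = 80°  [△UHC]
2. ∠MCU = 100°  [linear pair at C on HM]
3. ∠CMU = 59°  [△UCM]

∠CMU = 59°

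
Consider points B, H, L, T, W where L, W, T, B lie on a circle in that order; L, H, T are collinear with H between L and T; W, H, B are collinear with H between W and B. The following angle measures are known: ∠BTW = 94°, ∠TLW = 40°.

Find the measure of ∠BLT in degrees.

∠BLT = 46°

1. ∠TBW = 40°  [same arc WT]
2. ∠BWT = 46°  [△WTB]
3. ∠BLT = 46°  [same arc TB]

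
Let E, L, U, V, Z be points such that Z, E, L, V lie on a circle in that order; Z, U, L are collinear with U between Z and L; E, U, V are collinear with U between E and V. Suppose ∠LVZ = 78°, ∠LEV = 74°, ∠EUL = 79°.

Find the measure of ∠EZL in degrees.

1. ∠LEZ = 102°  [cyclic ZELV, opposite ∠E+∠V]
2. ∠ELZ = 27°  [△EUL]
3. ∠EZL = 51°  [△ZEL]

∠EZL = 51°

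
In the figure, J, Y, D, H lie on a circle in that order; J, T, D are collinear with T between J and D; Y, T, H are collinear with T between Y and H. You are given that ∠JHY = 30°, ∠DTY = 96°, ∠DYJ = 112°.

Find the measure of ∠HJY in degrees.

∠HJY = 92°

1. ∠JDY = 30°  [same arc JY]
2. ∠JTY = 84°  [linear pair at T on JD]
3. ∠DJY = 38°  [△JYD]
4. ∠HYJ = 58°  [△JTY]
5. ∠HJY = 92°  [△JYH]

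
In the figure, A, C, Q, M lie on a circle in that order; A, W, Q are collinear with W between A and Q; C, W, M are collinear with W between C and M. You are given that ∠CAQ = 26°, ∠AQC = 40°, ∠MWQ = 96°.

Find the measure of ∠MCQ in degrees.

1. ∠AMC = 40°  [same arc AC]
2. ∠AWM = 84°  [linear pair at W on AQ]
3. ∠MAQ = 56°  [△AWM]
4. ∠MCQ = 56°  [same arc QM]

∠MCQ = 56°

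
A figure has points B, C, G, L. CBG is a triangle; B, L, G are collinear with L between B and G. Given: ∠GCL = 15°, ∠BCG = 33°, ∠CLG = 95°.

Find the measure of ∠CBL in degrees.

∠CBL = 77°

1. ∠CGL = 70°  [△CLG]
2. ∠BGC = 70°  [L on ray GB]
3. ∠CBG = 77°  [△CBG]
4. ∠CBL = 77°  [L on ray BG]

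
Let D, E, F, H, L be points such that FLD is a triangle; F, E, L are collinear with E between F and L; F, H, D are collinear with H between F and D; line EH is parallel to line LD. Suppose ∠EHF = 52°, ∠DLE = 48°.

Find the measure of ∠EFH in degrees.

∠EFH = 80°

1. ∠FDL = 52°  [EH∥LD, corresponding at H]
2. ∠DLF = 48°  [E on ray LF]
3. ∠DFL = 80°  [△FLD]
4. ∠EFH = 80°  [E on FL, H on FD]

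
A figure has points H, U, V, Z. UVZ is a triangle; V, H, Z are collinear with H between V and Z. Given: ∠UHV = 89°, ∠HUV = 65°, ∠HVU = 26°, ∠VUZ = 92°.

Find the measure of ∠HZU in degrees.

1. ∠UVZ = 26°  [H on ray VZ]
2. ∠UZV = 62°  [△UVZ]
3. ∠HZU = 62°  [H on ray ZV]

∠HZU = 62°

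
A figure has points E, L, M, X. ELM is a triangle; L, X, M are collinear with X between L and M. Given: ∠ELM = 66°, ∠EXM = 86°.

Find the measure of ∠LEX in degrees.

1. ∠ELX = 66°  [X on ray LM]
2. ∠EXL = 94°  [linear pair at X on LM]
3. ∠LEX = 20°  [△ELX]

∠LEX = 20°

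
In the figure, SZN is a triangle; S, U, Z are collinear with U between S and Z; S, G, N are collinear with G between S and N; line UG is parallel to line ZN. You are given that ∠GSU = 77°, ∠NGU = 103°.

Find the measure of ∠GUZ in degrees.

∠GUZ = 154°

1. ∠SGU = 77°  [linear pair at G on SN]
2. ∠GUS = 26°  [△SUG]
3. ∠GUZ = 154°  [linear pair at U on SZ]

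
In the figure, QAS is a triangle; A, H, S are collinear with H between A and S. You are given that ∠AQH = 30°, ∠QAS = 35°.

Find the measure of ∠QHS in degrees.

∠QHS = 65°

1. ∠HAQ = 35°  [H on ray AS]
2. ∠AHQ = 115°  [△QAH]
3. ∠QHS = 65°  [linear pair at H on AS]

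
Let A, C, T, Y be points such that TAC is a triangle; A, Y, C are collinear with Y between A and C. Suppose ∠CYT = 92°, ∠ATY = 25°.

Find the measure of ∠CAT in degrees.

∠CAT = 67°

1. ∠AYT = 88°  [linear pair at Y on AC]
2. ∠TAY = 67°  [△TAY]
3. ∠CAT = 67°  [Y on ray AC]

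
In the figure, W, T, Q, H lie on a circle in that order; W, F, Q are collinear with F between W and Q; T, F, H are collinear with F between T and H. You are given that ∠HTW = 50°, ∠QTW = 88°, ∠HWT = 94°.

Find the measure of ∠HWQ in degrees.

∠HWQ = 38°

1. ∠HQW = 50°  [same arc WH]
2. ∠QHW = 92°  [cyclic WTQH, opposite ∠T+∠H]
3. ∠HWQ = 38°  [△WQH]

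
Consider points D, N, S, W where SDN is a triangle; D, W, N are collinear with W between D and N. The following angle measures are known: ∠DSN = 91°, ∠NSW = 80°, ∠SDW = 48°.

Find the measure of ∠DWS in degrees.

1. ∠NDS = 48°  [W on ray DN]
2. ∠DNS = 41°  [△SDN]
3. ∠SNW = 41°  [W on ray ND]
4. ∠NWS = 59°  [△SWN]
5. ∠DWS = 121°  [linear pair at W on DN]

∠DWS = 121°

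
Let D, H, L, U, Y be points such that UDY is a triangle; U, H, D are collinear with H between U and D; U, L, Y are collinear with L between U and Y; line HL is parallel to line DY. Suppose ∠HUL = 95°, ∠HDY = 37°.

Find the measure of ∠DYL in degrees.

1. ∠DUY = 95°  [H on UD, L on UY]
2. ∠UDY = 37°  [H on ray DU]
3. ∠DYU = 48°  [△UDY]
4. ∠DYL = 48°  [L on ray YU]

∠DYL = 48°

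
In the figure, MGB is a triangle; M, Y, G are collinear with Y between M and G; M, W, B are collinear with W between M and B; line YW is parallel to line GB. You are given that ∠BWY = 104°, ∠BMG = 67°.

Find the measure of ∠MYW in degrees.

1. ∠MWY = 76°  [linear pair at W on MB]
2. ∠WMY = 67°  [Y on MG, W on MB]
3. ∠MYW = 37°  [△MYW]

∠MYW = 37°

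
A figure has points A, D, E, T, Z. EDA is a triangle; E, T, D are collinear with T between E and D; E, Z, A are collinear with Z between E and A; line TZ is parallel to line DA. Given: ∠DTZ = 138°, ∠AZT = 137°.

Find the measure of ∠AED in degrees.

1. ∠ETZ = 42°  [linear pair at T on ED]
2. ∠EZT = 43°  [linear pair at Z on EA]
3. ∠TEZ = 95°  [△ETZ]
4. ∠AED = 95°  [T on ED, Z on EA]

∠AED = 95°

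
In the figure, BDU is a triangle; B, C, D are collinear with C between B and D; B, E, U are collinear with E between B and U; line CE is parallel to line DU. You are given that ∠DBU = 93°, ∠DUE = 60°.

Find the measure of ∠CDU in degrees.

1. ∠BUD = 60°  [E on ray UB]
2. ∠BDU = 27°  [△BDU]
3. ∠CDU = 27°  [C on ray DB]

∠CDU = 27°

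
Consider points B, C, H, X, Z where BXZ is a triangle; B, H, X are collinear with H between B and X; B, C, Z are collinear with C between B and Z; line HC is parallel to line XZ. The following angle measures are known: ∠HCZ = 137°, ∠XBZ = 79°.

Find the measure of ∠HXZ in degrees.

∠HXZ = 58°

1. ∠BCH = 43°  [linear pair at C on BZ]
2. ∠CBH = 79°  [H on BX, C on BZ]
3. ∠BHC = 58°  [△BHC]
4. ∠CHX = 122°  [linear pair at H on BX]
5. ∠HXZ = 58°  [HC∥XZ, co-interior at X–H]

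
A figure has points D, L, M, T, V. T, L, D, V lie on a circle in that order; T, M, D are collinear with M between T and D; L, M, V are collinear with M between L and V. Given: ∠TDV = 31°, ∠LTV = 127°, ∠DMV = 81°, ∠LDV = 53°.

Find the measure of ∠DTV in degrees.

∠DTV = 59°

1. ∠TLV = 31°  [same arc TV]
2. ∠LVT = 22°  [△TLV]
3. ∠TMV = 99°  [linear pair at M on TD]
4. ∠DTV = 59°  [△TMV]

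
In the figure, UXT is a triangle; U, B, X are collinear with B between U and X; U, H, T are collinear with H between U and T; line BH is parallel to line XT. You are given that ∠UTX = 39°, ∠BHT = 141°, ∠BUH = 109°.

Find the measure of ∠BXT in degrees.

∠BXT = 32°

1. ∠BHU = 39°  [BH∥XT, corresponding at H]
2. ∠HBU = 32°  [△UBH]
3. ∠HBX = 148°  [linear pair at B on UX]
4. ∠BXT = 32°  [BH∥XT, co-interior at X–B]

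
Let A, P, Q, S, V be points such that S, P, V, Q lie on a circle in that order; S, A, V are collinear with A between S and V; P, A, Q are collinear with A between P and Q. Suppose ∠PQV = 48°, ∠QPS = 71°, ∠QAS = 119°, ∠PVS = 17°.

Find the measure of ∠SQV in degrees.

1. ∠PSV = 48°  [same arc PV]
2. ∠SPV = 115°  [△SPV]
3. ∠SQV = 65°  [cyclic SPVQ, opposite ∠P+∠Q]

∠SQV = 65°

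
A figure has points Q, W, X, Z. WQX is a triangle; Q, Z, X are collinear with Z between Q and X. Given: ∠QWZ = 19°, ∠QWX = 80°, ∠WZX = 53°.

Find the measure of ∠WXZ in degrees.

1. ∠QZW = 127°  [linear pair at Z on QX]
2. ∠WQZ = 34°  [△WQZ]
3. ∠WQX = 34°  [Z on ray QX]
4. ∠QXW = 66°  [△WQX]
5. ∠WXZ = 66°  [Z on ray XQ]

∠WXZ = 66°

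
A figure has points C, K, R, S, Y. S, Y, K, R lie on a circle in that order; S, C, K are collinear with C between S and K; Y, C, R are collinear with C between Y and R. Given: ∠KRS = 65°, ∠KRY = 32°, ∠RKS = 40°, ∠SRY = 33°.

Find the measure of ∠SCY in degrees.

1. ∠KSY = 32°  [same arc YK]
2. ∠RYS = 40°  [same arc SR]
3. ∠SCY = 108°  [△SCY]

∠SCY = 108°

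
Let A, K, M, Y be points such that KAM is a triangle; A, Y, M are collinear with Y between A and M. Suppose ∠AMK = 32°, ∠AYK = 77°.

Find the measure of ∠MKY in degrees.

∠MKY = 45°

1. ∠KMY = 32°  [Y on ray MA]
2. ∠KYM = 103°  [linear pair at Y on AM]
3. ∠MKY = 45°  [△KYM]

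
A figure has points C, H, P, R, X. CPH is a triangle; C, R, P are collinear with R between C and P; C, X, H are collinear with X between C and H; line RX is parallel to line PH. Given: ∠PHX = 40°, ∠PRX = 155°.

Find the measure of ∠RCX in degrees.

1. ∠CHP = 40°  [X on ray HC]
2. ∠CRX = 25°  [linear pair at R on CP]
3. ∠CXR = 40°  [RX∥PH, corresponding at X]
4. ∠RCX = 115°  [△CRX]

∠RCX = 115°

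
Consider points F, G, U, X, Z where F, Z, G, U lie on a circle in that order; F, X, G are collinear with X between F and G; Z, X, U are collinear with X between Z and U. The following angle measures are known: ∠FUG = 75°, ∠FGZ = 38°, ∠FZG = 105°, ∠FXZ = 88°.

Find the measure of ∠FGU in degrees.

∠FGU = 55°

1. ∠GFZ = 37°  [△FZG]
2. ∠GXU = 88°  [vertical angles at X]
3. ∠GUZ = 37°  [same arc ZG]
4. ∠FGU = 55°  [△GXU]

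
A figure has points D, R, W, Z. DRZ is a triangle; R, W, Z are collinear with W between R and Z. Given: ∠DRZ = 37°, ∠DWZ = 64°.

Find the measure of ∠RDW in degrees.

1. ∠DRW = 37°  [W on ray RZ]
2. ∠DWR = 116°  [linear pair at W on RZ]
3. ∠RDW = 27°  [△DRW]

∠RDW = 27°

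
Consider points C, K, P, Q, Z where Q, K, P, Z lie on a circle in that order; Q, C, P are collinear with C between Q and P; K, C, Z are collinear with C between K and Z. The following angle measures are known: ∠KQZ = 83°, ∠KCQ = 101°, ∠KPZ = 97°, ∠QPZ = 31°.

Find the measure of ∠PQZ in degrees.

∠PQZ = 35°

1. ∠PCZ = 101°  [vertical angles at C]
2. ∠QKZ = 31°  [same arc QZ]
3. ∠QCZ = 79°  [linear pair at C on QP]
4. ∠KZQ = 66°  [△QKZ]
5. ∠PQZ = 35°  [△QCZ]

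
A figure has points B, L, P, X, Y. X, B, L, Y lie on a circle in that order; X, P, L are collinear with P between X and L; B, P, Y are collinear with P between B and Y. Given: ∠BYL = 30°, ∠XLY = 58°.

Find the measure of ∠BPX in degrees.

1. ∠BXL = 30°  [same arc BL]
2. ∠XBY = 58°  [same arc XY]
3. ∠BPX = 92°  [△XPB]

∠BPX = 92°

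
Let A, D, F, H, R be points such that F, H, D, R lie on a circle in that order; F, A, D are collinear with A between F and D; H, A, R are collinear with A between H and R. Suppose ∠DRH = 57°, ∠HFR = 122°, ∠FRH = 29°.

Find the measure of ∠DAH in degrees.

1. ∠HDR = 58°  [cyclic FHDR, opposite ∠F+∠D]
2. ∠FDH = 29°  [same arc FH]
3. ∠DHR = 65°  [△HDR]
4. ∠DAH = 86°  [△HAD]

∠DAH = 86°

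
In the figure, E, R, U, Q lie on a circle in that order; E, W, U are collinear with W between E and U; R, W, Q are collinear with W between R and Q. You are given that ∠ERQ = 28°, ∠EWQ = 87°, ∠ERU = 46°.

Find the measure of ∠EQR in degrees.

1. ∠EUQ = 28°  [same arc EQ]
2. ∠EQU = 134°  [cyclic ERUQ, opposite ∠R+∠Q]
3. ∠QEU = 18°  [△EUQ]
4. ∠EQR = 75°  [△EWQ]

∠EQR = 75°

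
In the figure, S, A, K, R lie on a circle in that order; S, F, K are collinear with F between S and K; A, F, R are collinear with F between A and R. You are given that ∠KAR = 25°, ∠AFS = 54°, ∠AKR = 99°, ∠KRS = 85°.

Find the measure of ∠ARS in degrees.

∠ARS = 29°

1. ∠KSR = 25°  [same arc KR]
2. ∠KFR = 54°  [vertical angles at F]
3. ∠RFS = 126°  [linear pair at F on SK]
4. ∠ARS = 29°  [△SFR]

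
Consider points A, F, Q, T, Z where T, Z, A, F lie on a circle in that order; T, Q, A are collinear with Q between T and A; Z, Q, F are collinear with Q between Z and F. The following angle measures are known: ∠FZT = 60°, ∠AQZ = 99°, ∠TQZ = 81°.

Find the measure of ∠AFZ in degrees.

∠AFZ = 39°

1. ∠FAT = 60°  [same arc TF]
2. ∠AQF = 81°  [vertical angles at Q]
3. ∠AFZ = 39°  [△AQF]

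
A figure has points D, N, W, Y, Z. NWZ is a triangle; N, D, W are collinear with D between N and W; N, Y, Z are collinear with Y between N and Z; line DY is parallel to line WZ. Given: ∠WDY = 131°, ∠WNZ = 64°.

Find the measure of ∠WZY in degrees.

∠WZY = 67°

1. ∠NDY = 49°  [linear pair at D on NW]
2. ∠DNY = 64°  [D on NW, Y on NZ]
3. ∠DYN = 67°  [△NDY]
4. ∠DYZ = 113°  [linear pair at Y on NZ]
5. ∠WZY = 67°  [DY∥WZ, co-interior at Z–Y]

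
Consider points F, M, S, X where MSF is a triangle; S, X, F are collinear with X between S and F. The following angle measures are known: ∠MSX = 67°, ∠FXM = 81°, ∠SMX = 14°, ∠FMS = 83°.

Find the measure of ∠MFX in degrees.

1. ∠FSM = 67°  [X on ray SF]
2. ∠MFS = 30°  [△MSF]
3. ∠MFX = 30°  [X on ray FS]

∠MFX = 30°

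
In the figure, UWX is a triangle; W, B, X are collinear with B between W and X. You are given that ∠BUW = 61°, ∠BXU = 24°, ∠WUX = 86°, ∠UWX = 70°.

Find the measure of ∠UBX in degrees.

∠UBX = 131°

1. ∠BWU = 70°  [B on ray WX]
2. ∠UBW = 49°  [△UWB]
3. ∠UBX = 131°  [linear pair at B on WX]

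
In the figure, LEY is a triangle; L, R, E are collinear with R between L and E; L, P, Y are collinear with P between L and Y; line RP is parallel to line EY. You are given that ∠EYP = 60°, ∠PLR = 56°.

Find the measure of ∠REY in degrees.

∠REY = 64°

1. ∠EYL = 60°  [P on ray YL]
2. ∠ELY = 56°  [R on LE, P on LY]
3. ∠LEY = 64°  [△LEY]
4. ∠REY = 64°  [R on ray EL]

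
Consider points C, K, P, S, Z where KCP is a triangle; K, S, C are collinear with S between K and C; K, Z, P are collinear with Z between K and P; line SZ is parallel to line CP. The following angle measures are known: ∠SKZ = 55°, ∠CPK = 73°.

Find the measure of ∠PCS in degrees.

∠PCS = 52°

1. ∠CKP = 55°  [S on KC, Z on KP]
2. ∠KCP = 52°  [△KCP]
3. ∠PCS = 52°  [S on ray CK]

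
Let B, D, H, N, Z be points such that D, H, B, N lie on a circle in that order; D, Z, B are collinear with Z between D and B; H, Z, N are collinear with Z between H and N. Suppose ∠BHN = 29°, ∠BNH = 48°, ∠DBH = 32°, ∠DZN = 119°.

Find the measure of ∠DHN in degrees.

∠DHN = 71°

1. ∠BZH = 119°  [△HZB]
2. ∠BDH = 48°  [same arc HB]
3. ∠DZH = 61°  [linear pair at Z on DB]
4. ∠DHN = 71°  [△DZH]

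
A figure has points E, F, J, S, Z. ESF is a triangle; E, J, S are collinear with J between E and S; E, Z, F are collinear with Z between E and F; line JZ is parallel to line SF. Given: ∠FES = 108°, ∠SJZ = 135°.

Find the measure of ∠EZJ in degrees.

∠EZJ = 27°

1. ∠JEZ = 108°  [J on ES, Z on EF]
2. ∠EJZ = 45°  [linear pair at J on ES]
3. ∠EZJ = 27°  [△EJZ]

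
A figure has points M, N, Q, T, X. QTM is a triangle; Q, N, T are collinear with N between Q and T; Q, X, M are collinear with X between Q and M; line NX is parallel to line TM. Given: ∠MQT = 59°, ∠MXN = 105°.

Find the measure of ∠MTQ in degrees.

∠MTQ = 46°

1. ∠NQX = 59°  [N on QT, X on QM]
2. ∠NXQ = 75°  [linear pair at X on QM]
3. ∠QNX = 46°  [△QNX]
4. ∠MTQ = 46°  [NX∥TM, corresponding at N]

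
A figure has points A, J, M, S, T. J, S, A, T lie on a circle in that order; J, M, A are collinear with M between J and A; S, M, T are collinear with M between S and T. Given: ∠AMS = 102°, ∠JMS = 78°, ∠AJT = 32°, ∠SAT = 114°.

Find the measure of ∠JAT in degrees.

∠JAT = 68°

1. ∠AMT = 78°  [vertical angles at M]
2. ∠AST = 32°  [same arc AT]
3. ∠ATS = 34°  [△SAT]
4. ∠JAT = 68°  [△AMT]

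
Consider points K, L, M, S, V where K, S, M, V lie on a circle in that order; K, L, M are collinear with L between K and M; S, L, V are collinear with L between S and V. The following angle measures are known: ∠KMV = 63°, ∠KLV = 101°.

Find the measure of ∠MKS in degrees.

1. ∠KSV = 63°  [same arc KV]
2. ∠MLS = 101°  [vertical angles at L]
3. ∠KLS = 79°  [linear pair at L on KM]
4. ∠MKS = 38°  [△KLS]

∠MKS = 38°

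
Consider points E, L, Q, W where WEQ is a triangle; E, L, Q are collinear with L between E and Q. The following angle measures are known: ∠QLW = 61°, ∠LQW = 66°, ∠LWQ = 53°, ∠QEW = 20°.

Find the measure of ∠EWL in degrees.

1. ∠ELW = 119°  [linear pair at L on EQ]
2. ∠LEW = 20°  [L on ray EQ]
3. ∠EWL = 41°  [△WEL]

∠EWL = 41°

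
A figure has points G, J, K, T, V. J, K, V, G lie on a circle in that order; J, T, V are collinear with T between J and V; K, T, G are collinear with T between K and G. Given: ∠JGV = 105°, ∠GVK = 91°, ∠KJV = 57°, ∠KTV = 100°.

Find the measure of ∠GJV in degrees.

∠GJV = 32°

1. ∠JKV = 75°  [cyclic JKVG, opposite ∠K+∠G]
2. ∠JVK = 48°  [△JKV]
3. ∠GTJ = 100°  [vertical angles at T]
4. ∠JGK = 48°  [same arc JK]
5. ∠GJV = 32°  [△JTG]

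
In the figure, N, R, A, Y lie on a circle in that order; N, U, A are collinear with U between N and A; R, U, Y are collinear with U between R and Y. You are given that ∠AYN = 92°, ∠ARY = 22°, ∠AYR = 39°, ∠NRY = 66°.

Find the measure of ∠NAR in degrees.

∠NAR = 53°

1. ∠ARN = 88°  [cyclic NRAY, opposite ∠R+∠Y]
2. ∠ANR = 39°  [same arc RA]
3. ∠NAR = 53°  [△NRA]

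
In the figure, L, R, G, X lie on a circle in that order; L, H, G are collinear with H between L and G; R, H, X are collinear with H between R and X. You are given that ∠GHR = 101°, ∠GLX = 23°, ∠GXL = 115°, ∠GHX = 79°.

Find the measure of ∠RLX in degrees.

1. ∠LHX = 101°  [vertical angles at H]
2. ∠LGX = 42°  [△LGX]
3. ∠LXR = 56°  [△LHX]
4. ∠LRX = 42°  [same arc LX]
5. ∠RLX = 82°  [△LRX]

∠RLX = 82°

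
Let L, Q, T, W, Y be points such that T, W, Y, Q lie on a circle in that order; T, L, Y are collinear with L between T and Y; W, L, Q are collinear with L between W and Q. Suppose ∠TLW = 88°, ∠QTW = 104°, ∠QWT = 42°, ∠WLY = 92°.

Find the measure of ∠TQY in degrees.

1. ∠TQW = 34°  [△TWQ]
2. ∠QYT = 42°  [same arc TQ]
3. ∠QLT = 92°  [vertical angles at L]
4. ∠QTY = 54°  [△TLQ]
5. ∠TQY = 84°  [△TYQ]

∠TQY = 84°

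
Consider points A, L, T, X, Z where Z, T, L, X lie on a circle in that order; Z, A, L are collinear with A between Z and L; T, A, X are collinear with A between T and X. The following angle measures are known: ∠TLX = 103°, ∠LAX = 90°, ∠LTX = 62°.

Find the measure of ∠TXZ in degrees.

∠TXZ = 28°

1. ∠XAZ = 90°  [linear pair at A on ZL]
2. ∠LZX = 62°  [same arc LX]
3. ∠TXZ = 28°  [△ZAX]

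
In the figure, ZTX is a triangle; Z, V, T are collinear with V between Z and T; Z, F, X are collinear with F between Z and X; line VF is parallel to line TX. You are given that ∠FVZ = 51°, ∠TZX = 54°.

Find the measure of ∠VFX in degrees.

∠VFX = 105°

1. ∠XTZ = 51°  [VF∥TX, corresponding at V]
2. ∠TXZ = 75°  [△ZTX]
3. ∠VFZ = 75°  [VF∥TX, corresponding at F]
4. ∠VFX = 105°  [linear pair at F on ZX]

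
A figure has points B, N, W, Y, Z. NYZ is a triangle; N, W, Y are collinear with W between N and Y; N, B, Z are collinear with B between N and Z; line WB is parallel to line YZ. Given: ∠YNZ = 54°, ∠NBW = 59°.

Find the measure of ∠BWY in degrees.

1. ∠BNW = 54°  [W on NY, B on NZ]
2. ∠BWN = 67°  [△NWB]
3. ∠BWY = 113°  [linear pair at W on NY]

∠BWY = 113°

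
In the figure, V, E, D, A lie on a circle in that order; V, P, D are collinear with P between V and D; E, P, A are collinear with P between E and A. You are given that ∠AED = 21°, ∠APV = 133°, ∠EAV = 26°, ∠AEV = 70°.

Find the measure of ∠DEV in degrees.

1. ∠AVD = 21°  [same arc DA]
2. ∠ADV = 70°  [same arc VA]
3. ∠DAV = 89°  [△VDA]
4. ∠DEV = 91°  [cyclic VEDA, opposite ∠E+∠A]

∠DEV = 91°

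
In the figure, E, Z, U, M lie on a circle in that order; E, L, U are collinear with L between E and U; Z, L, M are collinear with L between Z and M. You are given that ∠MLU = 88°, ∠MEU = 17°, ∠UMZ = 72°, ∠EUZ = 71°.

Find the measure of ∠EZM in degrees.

1. ∠ELZ = 88°  [vertical angles at L]
2. ∠UEZ = 72°  [same arc ZU]
3. ∠EZM = 20°  [△ELZ]

∠EZM = 20°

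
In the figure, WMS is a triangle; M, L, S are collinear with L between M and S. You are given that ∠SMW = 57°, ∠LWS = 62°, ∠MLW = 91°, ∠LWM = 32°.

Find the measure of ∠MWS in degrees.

1. ∠SLW = 89°  [linear pair at L on MS]
2. ∠LSW = 29°  [△WLS]
3. ∠MSW = 29°  [L on ray SM]
4. ∠MWS = 94°  [△WMS]

∠MWS = 94°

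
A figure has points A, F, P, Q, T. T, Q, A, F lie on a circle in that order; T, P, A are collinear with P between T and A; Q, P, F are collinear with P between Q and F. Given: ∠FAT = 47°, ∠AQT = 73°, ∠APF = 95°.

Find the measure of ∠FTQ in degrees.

1. ∠FQT = 47°  [same arc TF]
2. ∠AFT = 107°  [cyclic TQAF, opposite ∠Q+∠F]
3. ∠FPT = 85°  [linear pair at P on TA]
4. ∠ATF = 26°  [△TAF]
5. ∠QFT = 69°  [△TPF]
6. ∠FTQ = 64°  [△TQF]

∠FTQ = 64°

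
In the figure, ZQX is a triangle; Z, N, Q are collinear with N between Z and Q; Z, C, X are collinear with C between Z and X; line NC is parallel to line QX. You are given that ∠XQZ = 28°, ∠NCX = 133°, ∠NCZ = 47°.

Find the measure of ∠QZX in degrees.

∠QZX = 105°

1. ∠CNZ = 28°  [NC∥QX, corresponding at N]
2. ∠CZN = 105°  [△ZNC]
3. ∠QZX = 105°  [N on ZQ, C on ZX]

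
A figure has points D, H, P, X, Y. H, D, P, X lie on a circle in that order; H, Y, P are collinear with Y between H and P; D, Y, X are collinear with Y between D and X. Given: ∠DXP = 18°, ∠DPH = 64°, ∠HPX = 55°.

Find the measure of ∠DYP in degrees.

1. ∠DHP = 18°  [same arc DP]
2. ∠HDX = 55°  [same arc HX]
3. ∠DYH = 107°  [△HYD]
4. ∠DYP = 73°  [linear pair at Y on HP]

∠DYP = 73°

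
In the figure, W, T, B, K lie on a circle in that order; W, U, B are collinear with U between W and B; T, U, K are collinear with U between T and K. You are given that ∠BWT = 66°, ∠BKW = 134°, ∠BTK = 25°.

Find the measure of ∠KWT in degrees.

1. ∠BKT = 66°  [same arc TB]
2. ∠KBT = 89°  [△TBK]
3. ∠KWT = 91°  [cyclic WTBK, opposite ∠W+∠B]

∠KWT = 91°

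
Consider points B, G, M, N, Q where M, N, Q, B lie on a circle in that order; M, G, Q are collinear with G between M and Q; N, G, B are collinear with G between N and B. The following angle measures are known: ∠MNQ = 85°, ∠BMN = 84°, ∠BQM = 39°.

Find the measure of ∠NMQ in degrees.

1. ∠BNM = 39°  [same arc MB]
2. ∠MBN = 57°  [△MNB]
3. ∠MQN = 57°  [same arc MN]
4. ∠NMQ = 38°  [△MNQ]

∠NMQ = 38°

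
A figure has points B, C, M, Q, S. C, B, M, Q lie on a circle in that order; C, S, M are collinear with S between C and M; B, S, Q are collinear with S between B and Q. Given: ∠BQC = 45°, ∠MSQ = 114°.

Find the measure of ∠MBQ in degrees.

1. ∠BMC = 45°  [same arc CB]
2. ∠BSC = 114°  [vertical angles at S]
3. ∠BSM = 66°  [linear pair at S on CM]
4. ∠MBQ = 69°  [△BSM]

∠MBQ = 69°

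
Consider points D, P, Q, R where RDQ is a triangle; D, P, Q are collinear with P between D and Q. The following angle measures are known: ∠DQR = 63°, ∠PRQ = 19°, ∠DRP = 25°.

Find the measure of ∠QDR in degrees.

1. ∠PQR = 63°  [P on ray QD]
2. ∠QPR = 98°  [△RPQ]
3. ∠DPR = 82°  [linear pair at P on DQ]
4. ∠PDR = 73°  [△RDP]
5. ∠QDR = 73°  [P on ray DQ]

∠QDR = 73°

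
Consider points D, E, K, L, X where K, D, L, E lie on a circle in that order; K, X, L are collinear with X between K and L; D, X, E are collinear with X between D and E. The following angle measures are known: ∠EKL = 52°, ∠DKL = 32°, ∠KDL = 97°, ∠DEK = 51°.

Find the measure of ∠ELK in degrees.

1. ∠EXK = 77°  [△KXE]
2. ∠DEL = 32°  [same arc DL]
3. ∠EXL = 103°  [linear pair at X on KL]
4. ∠ELK = 45°  [△LXE]

∠ELK = 45°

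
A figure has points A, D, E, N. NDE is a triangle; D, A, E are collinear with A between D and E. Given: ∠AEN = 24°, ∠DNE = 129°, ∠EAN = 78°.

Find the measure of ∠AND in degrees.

1. ∠DEN = 24°  [A on ray ED]
2. ∠EDN = 27°  [△NDE]
3. ∠DAN = 102°  [linear pair at A on DE]
4. ∠ADN = 27°  [A on ray DE]
5. ∠AND = 51°  [△NDA]

∠AND = 51°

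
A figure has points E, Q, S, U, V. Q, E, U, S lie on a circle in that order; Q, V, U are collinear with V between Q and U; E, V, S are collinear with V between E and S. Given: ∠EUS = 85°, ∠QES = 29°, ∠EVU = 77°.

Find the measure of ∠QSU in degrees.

1. ∠EQS = 95°  [cyclic QEUS, opposite ∠Q+∠U]
2. ∠QUS = 29°  [same arc QS]
3. ∠ESQ = 56°  [△QES]
4. ∠QVS = 77°  [vertical angles at V]
5. ∠SQU = 47°  [△QVS]
6. ∠QSU = 104°  [△QUS]

∠QSU = 104°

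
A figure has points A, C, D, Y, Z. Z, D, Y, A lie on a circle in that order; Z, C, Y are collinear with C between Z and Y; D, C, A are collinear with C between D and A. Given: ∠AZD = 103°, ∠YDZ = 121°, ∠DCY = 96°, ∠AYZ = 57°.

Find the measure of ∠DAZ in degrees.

1. ∠YAZ = 59°  [cyclic ZDYA, opposite ∠D+∠A]
2. ∠ACZ = 96°  [vertical angles at C]
3. ∠AZY = 64°  [△ZYA]
4. ∠DAZ = 20°  [△ZCA]

∠DAZ = 20°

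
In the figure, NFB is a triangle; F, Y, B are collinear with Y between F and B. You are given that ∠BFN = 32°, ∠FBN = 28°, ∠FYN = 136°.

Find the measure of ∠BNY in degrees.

∠BNY = 108°

1. ∠NBY = 28°  [Y on ray BF]
2. ∠BYN = 44°  [linear pair at Y on FB]
3. ∠BNY = 108°  [△NYB]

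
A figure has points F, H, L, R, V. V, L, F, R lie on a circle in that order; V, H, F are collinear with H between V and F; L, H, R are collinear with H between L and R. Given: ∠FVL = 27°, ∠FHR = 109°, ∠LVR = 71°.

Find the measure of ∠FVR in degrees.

∠FVR = 44°

1. ∠FRL = 27°  [same arc LF]
2. ∠LFR = 109°  [cyclic VLFR, opposite ∠V+∠F]
3. ∠FLR = 44°  [△LFR]
4. ∠FVR = 44°  [same arc FR]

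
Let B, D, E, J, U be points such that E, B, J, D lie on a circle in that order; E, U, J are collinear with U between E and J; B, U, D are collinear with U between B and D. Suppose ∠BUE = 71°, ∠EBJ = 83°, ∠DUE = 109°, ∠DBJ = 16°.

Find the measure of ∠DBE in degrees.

∠DBE = 67°

1. ∠EDJ = 97°  [cyclic EBJD, opposite ∠B+∠D]
2. ∠DEJ = 16°  [same arc JD]
3. ∠DJE = 67°  [△EJD]
4. ∠DBE = 67°  [same arc ED]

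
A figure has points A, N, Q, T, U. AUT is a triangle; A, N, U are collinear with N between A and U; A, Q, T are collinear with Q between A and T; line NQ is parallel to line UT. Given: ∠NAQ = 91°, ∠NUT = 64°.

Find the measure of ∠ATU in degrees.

1. ∠TAU = 91°  [N on AU, Q on AT]
2. ∠AUT = 64°  [N on ray UA]
3. ∠ATU = 25°  [△AUT]

∠ATU = 25°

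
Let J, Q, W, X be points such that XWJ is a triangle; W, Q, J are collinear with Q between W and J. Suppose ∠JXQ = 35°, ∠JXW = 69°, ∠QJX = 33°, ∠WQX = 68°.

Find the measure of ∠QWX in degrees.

1. ∠WJX = 33°  [Q on ray JW]
2. ∠JWX = 78°  [△XWJ]
3. ∠QWX = 78°  [Q on ray WJ]

∠QWX = 78°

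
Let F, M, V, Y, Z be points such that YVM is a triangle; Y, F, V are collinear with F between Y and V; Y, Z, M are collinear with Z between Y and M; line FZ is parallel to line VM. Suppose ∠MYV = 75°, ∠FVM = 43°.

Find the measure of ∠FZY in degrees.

∠FZY = 62°

1. ∠MVY = 43°  [F on ray VY]
2. ∠VMY = 62°  [△YVM]
3. ∠FZY = 62°  [FZ∥VM, corresponding at Z]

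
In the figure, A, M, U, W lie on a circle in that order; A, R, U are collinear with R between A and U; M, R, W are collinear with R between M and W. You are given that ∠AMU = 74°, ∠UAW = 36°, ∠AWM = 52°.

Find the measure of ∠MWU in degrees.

1. ∠AWU = 106°  [cyclic AMUW, opposite ∠M+∠W]
2. ∠AUW = 38°  [△AUW]
3. ∠ARW = 92°  [△ARW]
4. ∠URW = 88°  [linear pair at R on AU]
5. ∠MWU = 54°  [△URW]

∠MWU = 54°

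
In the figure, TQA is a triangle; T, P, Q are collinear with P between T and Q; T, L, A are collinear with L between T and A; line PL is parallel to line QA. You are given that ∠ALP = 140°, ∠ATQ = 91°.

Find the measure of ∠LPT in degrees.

1. ∠PLT = 40°  [linear pair at L on TA]
2. ∠LTP = 91°  [P on TQ, L on TA]
3. ∠LPT = 49°  [△TPL]

∠LPT = 49°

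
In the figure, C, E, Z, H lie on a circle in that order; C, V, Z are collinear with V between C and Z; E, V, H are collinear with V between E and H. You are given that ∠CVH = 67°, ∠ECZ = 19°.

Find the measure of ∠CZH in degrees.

∠CZH = 48°

1. ∠HVZ = 113°  [linear pair at V on CZ]
2. ∠EHZ = 19°  [same arc EZ]
3. ∠CZH = 48°  [△ZVH]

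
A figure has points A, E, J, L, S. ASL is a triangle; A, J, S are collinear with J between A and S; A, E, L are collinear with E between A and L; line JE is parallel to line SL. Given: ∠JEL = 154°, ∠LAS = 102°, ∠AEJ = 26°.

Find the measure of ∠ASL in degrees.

1. ∠EAJ = 102°  [J on AS, E on AL]
2. ∠AJE = 52°  [△AJE]
3. ∠ASL = 52°  [JE∥SL, corresponding at J]

∠ASL = 52°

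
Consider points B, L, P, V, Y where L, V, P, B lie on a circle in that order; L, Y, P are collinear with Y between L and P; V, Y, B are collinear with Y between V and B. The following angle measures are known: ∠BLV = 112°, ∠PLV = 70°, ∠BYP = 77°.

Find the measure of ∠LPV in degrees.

∠LPV = 35°

1. ∠BPV = 68°  [cyclic LVPB, opposite ∠L+∠P]
2. ∠PBV = 70°  [same arc VP]
3. ∠LYV = 77°  [vertical angles at Y]
4. ∠BVP = 42°  [△VPB]
5. ∠PYV = 103°  [linear pair at Y on LP]
6. ∠LPV = 35°  [△VYP]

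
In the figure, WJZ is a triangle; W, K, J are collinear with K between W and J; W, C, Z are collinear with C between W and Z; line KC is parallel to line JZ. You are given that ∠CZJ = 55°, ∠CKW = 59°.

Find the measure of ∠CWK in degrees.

∠CWK = 66°

1. ∠JZW = 55°  [C on ray ZW]
2. ∠WJZ = 59°  [KC∥JZ, corresponding at K]
3. ∠JWZ = 66°  [△WJZ]
4. ∠CWK = 66°  [K on WJ, C on WZ]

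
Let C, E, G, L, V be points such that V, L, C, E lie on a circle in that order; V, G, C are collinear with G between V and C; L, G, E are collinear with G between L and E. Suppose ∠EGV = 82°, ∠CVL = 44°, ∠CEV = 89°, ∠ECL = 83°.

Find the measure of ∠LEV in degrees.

1. ∠CGL = 82°  [vertical angles at G]
2. ∠CEL = 44°  [same arc LC]
3. ∠CLE = 53°  [△LCE]
4. ∠LCV = 45°  [△LGC]
5. ∠LEV = 45°  [same arc VL]

∠LEV = 45°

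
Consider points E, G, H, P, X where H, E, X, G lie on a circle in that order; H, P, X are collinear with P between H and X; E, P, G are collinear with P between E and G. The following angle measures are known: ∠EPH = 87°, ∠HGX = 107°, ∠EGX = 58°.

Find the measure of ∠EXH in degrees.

1. ∠HEX = 73°  [cyclic HEXG, opposite ∠E+∠G]
2. ∠EHX = 58°  [same arc EX]
3. ∠EXH = 49°  [△HEX]

∠EXH = 49°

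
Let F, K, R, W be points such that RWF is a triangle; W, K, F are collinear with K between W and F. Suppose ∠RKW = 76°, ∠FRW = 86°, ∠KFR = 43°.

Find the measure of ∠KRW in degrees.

∠KRW = 53°

1. ∠RFW = 43°  [K on ray FW]
2. ∠FWR = 51°  [△RWF]
3. ∠KWR = 51°  [K on ray WF]
4. ∠KRW = 53°  [△RWK]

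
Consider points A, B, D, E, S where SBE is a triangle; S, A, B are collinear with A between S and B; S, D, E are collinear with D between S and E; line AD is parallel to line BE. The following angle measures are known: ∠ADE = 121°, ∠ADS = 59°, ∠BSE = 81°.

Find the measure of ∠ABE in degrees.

∠ABE = 40°

1. ∠BES = 59°  [AD∥BE, corresponding at D]
2. ∠EBS = 40°  [△SBE]
3. ∠ABE = 40°  [A on ray BS]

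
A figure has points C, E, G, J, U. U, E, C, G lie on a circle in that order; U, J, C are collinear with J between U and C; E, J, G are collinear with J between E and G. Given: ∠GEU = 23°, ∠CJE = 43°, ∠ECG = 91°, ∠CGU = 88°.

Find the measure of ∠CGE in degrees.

1. ∠GCU = 23°  [same arc UG]
2. ∠GJU = 43°  [vertical angles at J]
3. ∠CJG = 137°  [linear pair at J on UC]
4. ∠CGE = 20°  [△CJG]

∠CGE = 20°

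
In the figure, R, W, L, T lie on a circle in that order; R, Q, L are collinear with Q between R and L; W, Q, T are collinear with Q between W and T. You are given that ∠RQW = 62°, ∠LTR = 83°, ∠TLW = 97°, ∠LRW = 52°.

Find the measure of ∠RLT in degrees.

1. ∠LQT = 62°  [vertical angles at Q]
2. ∠LTW = 52°  [same arc WL]
3. ∠RLT = 66°  [△LQT]

∠RLT = 66°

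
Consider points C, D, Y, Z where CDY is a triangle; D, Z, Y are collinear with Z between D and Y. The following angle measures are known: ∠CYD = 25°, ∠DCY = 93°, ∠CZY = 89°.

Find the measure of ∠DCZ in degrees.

1. ∠CDY = 62°  [△CDY]
2. ∠CZD = 91°  [linear pair at Z on DY]
3. ∠CDZ = 62°  [Z on ray DY]
4. ∠DCZ = 27°  [△CDZ]

∠DCZ = 27°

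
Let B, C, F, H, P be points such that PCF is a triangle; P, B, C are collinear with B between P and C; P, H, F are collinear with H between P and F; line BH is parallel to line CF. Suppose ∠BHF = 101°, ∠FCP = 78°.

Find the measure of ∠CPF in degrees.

∠CPF = 23°

1. ∠BHP = 79°  [linear pair at H on PF]
2. ∠HBP = 78°  [BH∥CF, corresponding at B]
3. ∠BPH = 23°  [△PBH]
4. ∠CPF = 23°  [B on PC, H on PF]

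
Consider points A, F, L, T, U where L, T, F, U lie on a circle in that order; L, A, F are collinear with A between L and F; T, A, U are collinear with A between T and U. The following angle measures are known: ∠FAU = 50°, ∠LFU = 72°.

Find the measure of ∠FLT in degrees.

∠FLT = 58°

1. ∠LAT = 50°  [vertical angles at A]
2. ∠LTU = 72°  [same arc LU]
3. ∠FLT = 58°  [△LAT]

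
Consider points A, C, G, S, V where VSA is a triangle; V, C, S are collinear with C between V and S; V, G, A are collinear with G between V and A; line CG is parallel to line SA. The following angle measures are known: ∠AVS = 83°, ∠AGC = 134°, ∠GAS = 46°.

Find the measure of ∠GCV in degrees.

1. ∠CVG = 83°  [C on VS, G on VA]
2. ∠CGV = 46°  [linear pair at G on VA]
3. ∠GCV = 51°  [△VCG]

∠GCV = 51°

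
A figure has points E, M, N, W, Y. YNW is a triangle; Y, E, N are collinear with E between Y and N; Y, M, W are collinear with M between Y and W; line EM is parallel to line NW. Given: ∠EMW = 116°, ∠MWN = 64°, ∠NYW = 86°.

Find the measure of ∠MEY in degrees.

∠MEY = 30°

1. ∠EMY = 64°  [linear pair at M on YW]
2. ∠EYM = 86°  [E on YN, M on YW]
3. ∠MEY = 30°  [△YEM]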